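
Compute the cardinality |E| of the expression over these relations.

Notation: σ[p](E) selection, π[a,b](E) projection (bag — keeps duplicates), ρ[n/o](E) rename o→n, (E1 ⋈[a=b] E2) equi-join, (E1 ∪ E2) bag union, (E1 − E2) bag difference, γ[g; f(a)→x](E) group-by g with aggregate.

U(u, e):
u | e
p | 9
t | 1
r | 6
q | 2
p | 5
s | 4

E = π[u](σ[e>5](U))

Stepwise |·|:
  U → 6
  σ[e>5](U) → 2
  π[u](σ[e>5](U)) → 2

|E| = 2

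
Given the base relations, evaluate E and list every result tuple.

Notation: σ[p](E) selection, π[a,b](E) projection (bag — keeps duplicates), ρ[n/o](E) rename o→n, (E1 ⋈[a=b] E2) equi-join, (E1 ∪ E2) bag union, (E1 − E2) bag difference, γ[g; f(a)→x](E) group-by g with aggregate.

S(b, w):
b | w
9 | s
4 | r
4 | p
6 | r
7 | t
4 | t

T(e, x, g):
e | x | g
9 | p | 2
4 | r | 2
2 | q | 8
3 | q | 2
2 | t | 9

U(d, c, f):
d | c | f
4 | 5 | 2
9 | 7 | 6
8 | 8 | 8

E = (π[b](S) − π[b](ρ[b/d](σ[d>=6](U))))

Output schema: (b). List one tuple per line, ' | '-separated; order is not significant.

Stepwise |·|:
  S → 6
  π[b](S) → 6
  U → 3
  σ[d>=6](U) → 2
  ρ[b/d](σ[d>=6](U)) → 2
  π[b](ρ[b/d](σ[d>=6](U))) → 2
  (π[b](S) − π[b](ρ[b/d](σ[d>=6](U)))) → 5

== RESULT ==
b
4
4
4
6
7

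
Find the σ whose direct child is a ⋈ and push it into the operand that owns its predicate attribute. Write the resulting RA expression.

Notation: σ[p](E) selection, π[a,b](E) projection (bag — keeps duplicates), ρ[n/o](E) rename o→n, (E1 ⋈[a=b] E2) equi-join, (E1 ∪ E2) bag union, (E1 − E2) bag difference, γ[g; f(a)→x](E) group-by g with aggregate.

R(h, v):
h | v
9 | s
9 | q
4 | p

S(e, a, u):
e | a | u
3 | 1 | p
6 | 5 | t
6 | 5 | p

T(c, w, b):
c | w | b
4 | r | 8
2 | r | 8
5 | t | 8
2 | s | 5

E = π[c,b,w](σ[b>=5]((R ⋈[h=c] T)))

σ filters on b, owned by the right side.
E' = π[c,b,w]((R ⋈[h=c] σ[b>=5](T)))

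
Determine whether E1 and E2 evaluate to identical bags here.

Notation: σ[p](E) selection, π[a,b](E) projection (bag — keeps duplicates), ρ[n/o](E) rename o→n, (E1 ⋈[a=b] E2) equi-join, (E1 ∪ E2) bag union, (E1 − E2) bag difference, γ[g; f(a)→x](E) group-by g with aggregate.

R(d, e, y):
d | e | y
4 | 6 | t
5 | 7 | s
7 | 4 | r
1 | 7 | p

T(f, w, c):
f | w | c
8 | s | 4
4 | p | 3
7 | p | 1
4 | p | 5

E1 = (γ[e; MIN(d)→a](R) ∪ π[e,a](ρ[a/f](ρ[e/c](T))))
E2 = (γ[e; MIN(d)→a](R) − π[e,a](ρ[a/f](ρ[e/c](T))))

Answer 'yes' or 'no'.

E1 stepwise |·|:
  R → 4
  γ[e; MIN(d)→a](R) → 3
  T → 4
  ρ[e/c](T) → 4
  ρ[a/f](ρ[e/c](T)) → 4
  π[e,a](ρ[a/f](ρ[e/c](T))) → 4
  (γ[e; MIN(d)→a](R) ∪ π[e,a](ρ[a/f](ρ[e/c](T)))) → 7
E2 stepwise |·|:
  R → 4
  γ[e; MIN(d)→a](R) → 3
  T → 4
  ρ[e/c](T) → 4
  ρ[a/f](ρ[e/c](T)) → 4
  π[e,a](ρ[a/f](ρ[e/c](T))) → 4
  (γ[e; MIN(d)→a](R) − π[e,a](ρ[a/f](ρ[e/c](T)))) → 3

E1 result:
e | a
1 | 7
3 | 4
4 | 7
4 | 8
5 | 4
6 | 4
7 | 1
E2 result:
e | a
4 | 7
6 | 4
7 | 1
Witness: (3, 4) appears 1× in E1 but 0× in E2.

no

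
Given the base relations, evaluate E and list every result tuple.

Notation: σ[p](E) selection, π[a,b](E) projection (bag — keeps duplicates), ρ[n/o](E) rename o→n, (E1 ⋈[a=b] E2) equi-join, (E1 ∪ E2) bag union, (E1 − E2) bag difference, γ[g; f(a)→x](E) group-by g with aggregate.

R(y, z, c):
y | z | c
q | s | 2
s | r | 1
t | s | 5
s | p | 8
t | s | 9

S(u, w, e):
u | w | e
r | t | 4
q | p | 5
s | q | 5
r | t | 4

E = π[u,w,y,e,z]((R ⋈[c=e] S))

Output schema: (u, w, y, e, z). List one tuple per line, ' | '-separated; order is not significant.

Row counts bottom-up:
  R → 5
  S → 4
  (R ⋈[c=e] S) → 2
  π[u,w,y,e,z]((R ⋈[c=e] S)) → 2

== RESULT ==
u | w | y | e | z
q | p | t | 5 | s
s | q | t | 5 | s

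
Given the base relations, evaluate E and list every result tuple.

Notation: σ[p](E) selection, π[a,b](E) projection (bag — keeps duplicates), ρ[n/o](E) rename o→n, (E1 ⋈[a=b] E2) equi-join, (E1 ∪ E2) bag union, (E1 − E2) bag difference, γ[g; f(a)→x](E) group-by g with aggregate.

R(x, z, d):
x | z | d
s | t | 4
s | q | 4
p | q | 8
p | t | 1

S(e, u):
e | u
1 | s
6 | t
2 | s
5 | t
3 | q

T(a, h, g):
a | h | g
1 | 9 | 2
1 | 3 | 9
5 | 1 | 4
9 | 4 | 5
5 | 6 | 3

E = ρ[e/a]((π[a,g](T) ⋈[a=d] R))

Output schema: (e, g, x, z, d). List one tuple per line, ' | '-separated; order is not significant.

Per-node cardinality:
  T → 5
  π[a,g](T) → 5
  R → 4
  (π[a,g](T) ⋈[a=d] R) → 2
  ρ[e/a]((π[a,g](T) ⋈[a=d] R)) → 2

== RESULT ==
e | g | x | z | d
1 | 2 | p | t | 1
1 | 9 | p | t | 1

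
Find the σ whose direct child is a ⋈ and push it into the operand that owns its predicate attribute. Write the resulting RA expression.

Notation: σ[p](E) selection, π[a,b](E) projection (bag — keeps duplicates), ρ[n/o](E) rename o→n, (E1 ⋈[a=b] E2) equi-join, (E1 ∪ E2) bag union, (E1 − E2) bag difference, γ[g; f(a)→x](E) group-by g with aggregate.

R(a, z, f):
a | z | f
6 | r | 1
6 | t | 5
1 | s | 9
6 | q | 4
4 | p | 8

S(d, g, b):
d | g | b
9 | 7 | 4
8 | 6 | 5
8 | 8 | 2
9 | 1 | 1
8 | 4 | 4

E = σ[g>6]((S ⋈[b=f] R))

σ filters on g, owned by the left side.
E' = (σ[g>6](S) ⋈[b=f] R)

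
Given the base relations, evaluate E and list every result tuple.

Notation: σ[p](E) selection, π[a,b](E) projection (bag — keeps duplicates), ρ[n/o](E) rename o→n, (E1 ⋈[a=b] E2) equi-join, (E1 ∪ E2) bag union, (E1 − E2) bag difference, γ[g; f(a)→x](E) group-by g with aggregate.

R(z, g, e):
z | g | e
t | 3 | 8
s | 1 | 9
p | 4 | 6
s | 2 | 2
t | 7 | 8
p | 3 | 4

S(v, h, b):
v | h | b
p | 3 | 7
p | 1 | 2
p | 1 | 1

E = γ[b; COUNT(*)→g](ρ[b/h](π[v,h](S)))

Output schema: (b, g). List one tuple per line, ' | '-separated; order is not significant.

Subexpression sizes:
  S → 3
  π[v,h](S) → 3
  ρ[b/h](π[v,h](S)) → 3
  γ[b; COUNT(*)→g](ρ[b/h](π[v,h](S))) → 2

== RESULT ==
b | g
1 | 2
3 | 1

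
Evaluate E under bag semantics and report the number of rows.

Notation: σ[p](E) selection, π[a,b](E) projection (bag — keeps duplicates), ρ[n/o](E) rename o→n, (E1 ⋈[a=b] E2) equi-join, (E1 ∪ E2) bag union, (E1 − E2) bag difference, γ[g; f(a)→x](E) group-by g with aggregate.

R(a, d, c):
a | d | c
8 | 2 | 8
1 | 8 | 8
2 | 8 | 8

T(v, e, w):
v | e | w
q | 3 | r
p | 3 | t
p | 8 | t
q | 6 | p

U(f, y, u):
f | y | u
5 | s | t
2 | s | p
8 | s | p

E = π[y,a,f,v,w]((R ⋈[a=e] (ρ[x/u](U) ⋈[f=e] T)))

Stepwise |·|:
  R → 3
  U → 3
  ρ[x/u](U) → 3
  T → 4
  (ρ[x/u](U) ⋈[f=e] T) → 1
  (R ⋈[a=e] (ρ[x/u](U) ⋈[f=e] T)) → 1
  π[y,a,f,v,w]((R ⋈[a=e] (ρ[x/u](U) ⋈[f=e] T))) → 1

|E| = 1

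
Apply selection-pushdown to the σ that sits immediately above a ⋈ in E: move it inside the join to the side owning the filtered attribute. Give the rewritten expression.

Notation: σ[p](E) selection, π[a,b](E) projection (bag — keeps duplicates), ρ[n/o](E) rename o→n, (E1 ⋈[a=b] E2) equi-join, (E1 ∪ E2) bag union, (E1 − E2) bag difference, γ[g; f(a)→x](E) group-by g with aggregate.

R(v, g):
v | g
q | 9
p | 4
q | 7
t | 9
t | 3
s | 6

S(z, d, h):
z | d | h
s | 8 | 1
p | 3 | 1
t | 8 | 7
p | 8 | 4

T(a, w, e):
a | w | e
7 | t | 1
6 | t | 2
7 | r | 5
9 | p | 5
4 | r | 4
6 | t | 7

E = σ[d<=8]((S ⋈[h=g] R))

σ filters on d, owned by the left side.
E' = (σ[d<=8](S) ⋈[h=g] R)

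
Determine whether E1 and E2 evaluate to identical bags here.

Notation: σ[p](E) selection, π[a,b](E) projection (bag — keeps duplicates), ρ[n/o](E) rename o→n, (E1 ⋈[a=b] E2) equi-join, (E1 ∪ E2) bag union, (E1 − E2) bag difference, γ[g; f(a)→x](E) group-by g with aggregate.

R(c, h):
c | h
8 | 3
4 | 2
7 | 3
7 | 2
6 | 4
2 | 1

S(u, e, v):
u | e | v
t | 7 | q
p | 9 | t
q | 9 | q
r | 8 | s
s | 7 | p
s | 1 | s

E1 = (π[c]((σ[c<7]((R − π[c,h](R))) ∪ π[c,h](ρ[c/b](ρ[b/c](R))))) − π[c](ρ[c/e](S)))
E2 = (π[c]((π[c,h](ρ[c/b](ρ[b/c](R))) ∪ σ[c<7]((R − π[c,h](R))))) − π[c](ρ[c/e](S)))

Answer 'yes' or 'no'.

E1 row counts bottom-up:
  R → 6
  R → 6
  π[c,h](R) → 6
  (R − π[c,h](R)) → 0
  σ[c<7]((R − π[c,h](R))) → 0
  R → 6
  ρ[b/c](R) → 6
  ρ[c/b](ρ[b/c](R)) → 6
  π[c,h](ρ[c/b](ρ[b/c](R))) → 6
  (σ[c<7]((R − π[c,h](R))) ∪ π[c,h](ρ[c/b](ρ[b/c](R)))) → 6
  π[c]((σ[c<7]((R − π[c,h](R))) ∪ π[c,h](ρ[c/b](ρ[b/c](R))))) → 6
  S → 6
  ρ[c/e](S) → 6
  π[c](ρ[c/e](S)) → 6
  (π[c]((σ[c<7]((R − π[c,h](R))) ∪ π[c,h](ρ[c/b](ρ[b/c](R))))) − π[c](ρ[c/e](S))) → 3
E2 row counts bottom-up:
  R → 6
  ρ[b/c](R) → 6
  ρ[c/b](ρ[b/c](R)) → 6
  π[c,h](ρ[c/b](ρ[b/c](R))) → 6
  R → 6
  R → 6
  π[c,h](R) → 6
  (R − π[c,h](R)) → 0
  σ[c<7]((R − π[c,h](R))) → 0
  (π[c,h](ρ[c/b](ρ[b/c](R))) ∪ σ[c<7]((R − π[c,h](R)))) → 6
  π[c]((π[c,h](ρ[c/b](ρ[b/c](R))) ∪ σ[c<7]((R − π[c,h](R))))) → 6
  S → 6
  ρ[c/e](S) → 6
  π[c](ρ[c/e](S)) → 6
  (π[c]((π[c,h](ρ[c/b](ρ[b/c](R))) ∪ σ[c<7]((R − π[c,h](R))))) − π[c](ρ[c/e](S))) → 3

E1 and E2 produce the same multiset:
c
2
4
6

yes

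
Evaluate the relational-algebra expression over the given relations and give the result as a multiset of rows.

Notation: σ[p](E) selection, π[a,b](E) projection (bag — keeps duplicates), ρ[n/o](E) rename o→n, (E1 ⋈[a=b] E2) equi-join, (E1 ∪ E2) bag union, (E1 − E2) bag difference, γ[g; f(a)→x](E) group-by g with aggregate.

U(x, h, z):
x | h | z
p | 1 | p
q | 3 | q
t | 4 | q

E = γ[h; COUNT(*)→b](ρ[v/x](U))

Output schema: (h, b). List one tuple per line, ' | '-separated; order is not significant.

Per-node cardinality:
  U → 3
  ρ[v/x](U) → 3
  γ[h; COUNT(*)→b](ρ[v/x](U)) → 3

== RESULT ==
h | b
1 | 1
3 | 1
4 | 1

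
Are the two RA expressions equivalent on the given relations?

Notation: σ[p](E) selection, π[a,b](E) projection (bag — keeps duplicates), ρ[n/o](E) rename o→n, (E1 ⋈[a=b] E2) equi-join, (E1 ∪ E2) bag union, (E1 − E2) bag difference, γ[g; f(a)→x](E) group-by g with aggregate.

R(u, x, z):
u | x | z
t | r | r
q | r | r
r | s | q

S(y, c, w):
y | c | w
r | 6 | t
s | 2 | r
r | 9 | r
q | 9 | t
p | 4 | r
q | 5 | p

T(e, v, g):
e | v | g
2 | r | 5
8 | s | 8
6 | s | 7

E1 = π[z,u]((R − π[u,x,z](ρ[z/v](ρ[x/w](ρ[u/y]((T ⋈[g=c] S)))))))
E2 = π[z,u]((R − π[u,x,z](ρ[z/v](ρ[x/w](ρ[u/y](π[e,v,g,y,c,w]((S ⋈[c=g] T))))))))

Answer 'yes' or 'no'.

E1 subexpression sizes:
  R → 3
  T → 3
  S → 6
  (T ⋈[g=c] S) → 1
  ρ[u/y]((T ⋈[g=c] S)) → 1
  ρ[x/w](ρ[u/y]((T ⋈[g=c] S))) → 1
  ρ[z/v](ρ[x/w](ρ[u/y]((T ⋈[g=c] S)))) → 1
  π[u,x,z](ρ[z/v](ρ[x/w](ρ[u/y]((T ⋈[g=c] S))))) → 1
  (R − π[u,x,z](ρ[z/v](ρ[x/w](ρ[u/y]((T ⋈[g=c] S)))))) → 3
  π[z,u]((R − π[u,x,z](ρ[z/v](ρ[x/w](ρ[u/y]((T ⋈[g=c] S))))))) → 3
E2 subexpression sizes:
  R → 3
  S → 6
  T → 3
  (S ⋈[c=g] T) → 1
  π[e,v,g,y,c,w]((S ⋈[c=g] T)) → 1
  ρ[u/y](π[e,v,g,y,c,w]((S ⋈[c=g] T))) → 1
  ρ[x/w](ρ[u/y](π[e,v,g,y,c,w]((S ⋈[c=g] T)))) → 1
  ρ[z/v](ρ[x/w](ρ[u/y](π[e,v,g,y,c,w]((S ⋈[c=g] T))))) → 1
  π[u,x,z](ρ[z/v](ρ[x/w](ρ[u/y](π[e,v,g,y,c,w]((S ⋈[c=g] T)))))) → 1
  (R − π[u,x,z](ρ[z/v](ρ[x/w](ρ[u/y](π[e,v,g,y,c,w]((S ⋈[c=g] T))))))) → 3
  π[z,u]((R − π[u,x,z](ρ[z/v](ρ[x/w](ρ[u/y](π[e,v,g,y,c,w]((S ⋈[c=g] T)))))))) → 3

E1 and E2 produce the same multiset:
z | u
q | r
r | q
r | t

yes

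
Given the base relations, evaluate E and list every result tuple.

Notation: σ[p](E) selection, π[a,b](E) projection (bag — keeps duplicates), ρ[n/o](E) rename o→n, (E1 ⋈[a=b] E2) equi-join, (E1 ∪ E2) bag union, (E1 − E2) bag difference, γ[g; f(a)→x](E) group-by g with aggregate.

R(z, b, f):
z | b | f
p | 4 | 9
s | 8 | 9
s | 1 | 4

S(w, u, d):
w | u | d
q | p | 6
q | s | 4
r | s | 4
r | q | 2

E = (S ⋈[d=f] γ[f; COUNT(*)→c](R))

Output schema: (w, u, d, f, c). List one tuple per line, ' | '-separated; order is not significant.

Per-node cardinality:
  S → 4
  R → 3
  γ[f; COUNT(*)→c](R) → 2
  (S ⋈[d=f] γ[f; COUNT(*)→c](R)) → 2

== RESULT ==
w | u | d | f | c
q | s | 4 | 4 | 1
r | s | 4 | 4 | 1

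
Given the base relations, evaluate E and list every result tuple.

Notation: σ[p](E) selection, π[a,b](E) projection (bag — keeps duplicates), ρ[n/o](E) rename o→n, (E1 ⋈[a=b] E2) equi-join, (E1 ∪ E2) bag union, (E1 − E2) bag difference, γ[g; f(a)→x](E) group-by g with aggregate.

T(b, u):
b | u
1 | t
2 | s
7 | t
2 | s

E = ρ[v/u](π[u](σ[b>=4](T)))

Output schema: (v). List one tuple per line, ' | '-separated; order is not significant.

Per-node cardinality:
  T → 4
  σ[b>=4](T) → 1
  π[u](σ[b>=4](T)) → 1
  ρ[v/u](π[u](σ[b>=4](T))) → 1

== RESULT ==
v
t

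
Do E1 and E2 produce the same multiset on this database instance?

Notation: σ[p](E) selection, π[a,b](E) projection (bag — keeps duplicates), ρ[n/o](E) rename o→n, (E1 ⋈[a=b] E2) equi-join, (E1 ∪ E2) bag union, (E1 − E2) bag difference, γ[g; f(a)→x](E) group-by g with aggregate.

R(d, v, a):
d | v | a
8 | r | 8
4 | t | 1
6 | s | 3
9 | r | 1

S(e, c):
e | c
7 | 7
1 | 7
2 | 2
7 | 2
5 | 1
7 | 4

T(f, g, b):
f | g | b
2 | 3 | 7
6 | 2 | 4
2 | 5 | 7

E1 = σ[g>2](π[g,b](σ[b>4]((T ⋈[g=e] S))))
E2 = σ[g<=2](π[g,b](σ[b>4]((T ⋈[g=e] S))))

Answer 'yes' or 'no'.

E1 per-node cardinality:
  T → 3
  S → 6
  (T ⋈[g=e] S) → 2
  σ[b>4]((T ⋈[g=e] S)) → 1
  π[g,b](σ[b>4]((T ⋈[g=e] S))) → 1
  σ[g>2](π[g,b](σ[b>4]((T ⋈[g=e] S)))) → 1
E2 per-node cardinality:
  T → 3
  S → 6
  (T ⋈[g=e] S) → 2
  σ[b>4]((T ⋈[g=e] S)) → 1
  π[g,b](σ[b>4]((T ⋈[g=e] S))) → 1
  σ[g<=2](π[g,b](σ[b>4]((T ⋈[g=e] S)))) → 0

E1 result:
g | b
5 | 7
E2 result:
g | b
(0 rows)
Witness: (5, 7) appears 1× in E1 but 0× in E2.

no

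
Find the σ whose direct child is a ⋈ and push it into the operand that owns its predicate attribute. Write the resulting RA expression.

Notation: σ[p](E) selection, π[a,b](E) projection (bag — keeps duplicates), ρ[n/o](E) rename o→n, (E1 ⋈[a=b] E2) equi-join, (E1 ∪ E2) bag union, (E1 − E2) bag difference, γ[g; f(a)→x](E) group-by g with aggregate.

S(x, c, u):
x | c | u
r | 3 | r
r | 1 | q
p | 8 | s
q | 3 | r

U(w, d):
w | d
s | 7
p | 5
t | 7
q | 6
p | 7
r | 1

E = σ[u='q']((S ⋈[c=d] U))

σ filters on u, owned by the left side.
E' = (σ[u='q'](S) ⋈[c=d] U)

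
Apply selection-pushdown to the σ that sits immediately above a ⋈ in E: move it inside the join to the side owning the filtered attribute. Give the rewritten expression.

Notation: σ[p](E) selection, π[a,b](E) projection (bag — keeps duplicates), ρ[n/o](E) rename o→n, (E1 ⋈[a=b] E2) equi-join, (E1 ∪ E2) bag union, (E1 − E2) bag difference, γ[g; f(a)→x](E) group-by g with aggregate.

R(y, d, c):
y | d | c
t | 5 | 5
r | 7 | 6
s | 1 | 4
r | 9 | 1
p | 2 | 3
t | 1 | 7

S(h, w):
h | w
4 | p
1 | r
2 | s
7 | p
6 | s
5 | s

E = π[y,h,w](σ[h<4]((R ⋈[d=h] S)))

σ filters on h, owned by the right side.
E' = π[y,h,w]((R ⋈[d=h] σ[h<4](S)))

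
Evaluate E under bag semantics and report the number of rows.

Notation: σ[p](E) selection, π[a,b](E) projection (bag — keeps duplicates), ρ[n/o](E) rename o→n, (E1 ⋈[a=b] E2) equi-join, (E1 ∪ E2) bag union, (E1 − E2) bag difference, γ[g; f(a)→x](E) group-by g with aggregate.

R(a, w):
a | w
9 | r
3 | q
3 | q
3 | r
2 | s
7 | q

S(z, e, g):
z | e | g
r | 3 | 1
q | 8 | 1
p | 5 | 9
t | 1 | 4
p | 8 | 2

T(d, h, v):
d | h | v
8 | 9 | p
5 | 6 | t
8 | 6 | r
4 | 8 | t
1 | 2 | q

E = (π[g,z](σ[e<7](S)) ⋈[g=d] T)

Subexpression sizes:
  S → 5
  σ[e<7](S) → 3
  π[g,z](σ[e<7](S)) → 3
  T → 5
  (π[g,z](σ[e<7](S)) ⋈[g=d] T) → 2

|E| = 2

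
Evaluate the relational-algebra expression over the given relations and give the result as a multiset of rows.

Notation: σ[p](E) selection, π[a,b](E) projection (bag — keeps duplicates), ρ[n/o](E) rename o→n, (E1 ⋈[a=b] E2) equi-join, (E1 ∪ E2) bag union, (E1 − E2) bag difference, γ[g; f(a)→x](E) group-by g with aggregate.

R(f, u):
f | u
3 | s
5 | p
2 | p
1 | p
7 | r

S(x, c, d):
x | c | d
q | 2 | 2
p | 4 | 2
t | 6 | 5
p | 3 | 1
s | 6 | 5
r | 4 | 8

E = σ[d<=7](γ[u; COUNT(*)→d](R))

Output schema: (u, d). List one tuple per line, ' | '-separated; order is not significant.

Stepwise |·|:
  R → 5
  γ[u; COUNT(*)→d](R) → 3
  σ[d<=7](γ[u; COUNT(*)→d](R)) → 3

== RESULT ==
u | d
p | 3
r | 1
s | 1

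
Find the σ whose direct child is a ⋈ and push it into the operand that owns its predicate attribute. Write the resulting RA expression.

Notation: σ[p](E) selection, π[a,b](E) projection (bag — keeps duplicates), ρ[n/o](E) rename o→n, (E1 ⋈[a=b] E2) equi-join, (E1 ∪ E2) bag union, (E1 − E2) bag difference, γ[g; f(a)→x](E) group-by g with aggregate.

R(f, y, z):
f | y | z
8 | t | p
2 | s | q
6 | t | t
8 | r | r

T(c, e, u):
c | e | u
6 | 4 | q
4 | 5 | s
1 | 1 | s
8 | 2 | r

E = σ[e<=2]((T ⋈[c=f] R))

σ filters on e, owned by the left side.
E' = (σ[e<=2](T) ⋈[c=f] R)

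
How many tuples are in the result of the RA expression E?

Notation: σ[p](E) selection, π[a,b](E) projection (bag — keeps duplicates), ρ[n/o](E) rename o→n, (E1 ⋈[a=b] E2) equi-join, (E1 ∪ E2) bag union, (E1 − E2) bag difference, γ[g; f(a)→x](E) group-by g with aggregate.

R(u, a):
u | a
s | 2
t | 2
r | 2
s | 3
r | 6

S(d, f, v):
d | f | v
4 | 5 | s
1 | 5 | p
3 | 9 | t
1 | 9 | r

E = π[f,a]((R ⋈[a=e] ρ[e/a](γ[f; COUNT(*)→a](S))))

Per-node cardinality:
  R → 5
  S → 4
  γ[f; COUNT(*)→a](S) → 2
  ρ[e/a](γ[f; COUNT(*)→a](S)) → 2
  (R ⋈[a=e] ρ[e/a](γ[f; COUNT(*)→a](S))) → 6
  π[f,a]((R ⋈[a=e] ρ[e/a](γ[f; COUNT(*)→a](S)))) → 6

|E| = 6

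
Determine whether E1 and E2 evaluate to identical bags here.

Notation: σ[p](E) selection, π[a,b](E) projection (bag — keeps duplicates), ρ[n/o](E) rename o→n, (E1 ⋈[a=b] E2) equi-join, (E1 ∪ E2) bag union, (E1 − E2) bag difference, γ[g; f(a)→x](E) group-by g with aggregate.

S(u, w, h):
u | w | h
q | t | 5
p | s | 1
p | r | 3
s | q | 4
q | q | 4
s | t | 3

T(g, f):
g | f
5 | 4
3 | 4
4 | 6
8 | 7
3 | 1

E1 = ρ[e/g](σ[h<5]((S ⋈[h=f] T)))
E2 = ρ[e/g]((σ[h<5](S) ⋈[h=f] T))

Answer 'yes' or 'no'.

E1 per-node cardinality:
  S → 6
  T → 5
  (S ⋈[h=f] T) → 5
  σ[h<5]((S ⋈[h=f] T)) → 5
  ρ[e/g](σ[h<5]((S ⋈[h=f] T))) → 5
E2 per-node cardinality:
  S → 6
  σ[h<5](S) → 5
  T → 5
  (σ[h<5](S) ⋈[h=f] T) → 5
  ρ[e/g]((σ[h<5](S) ⋈[h=f] T)) → 5

E1 and E2 produce the same multiset:
u | w | h | e | f
p | s | 1 | 3 | 1
q | q | 4 | 3 | 4
q | q | 4 | 5 | 4
s | q | 4 | 3 | 4
s | q | 4 | 5 | 4

yes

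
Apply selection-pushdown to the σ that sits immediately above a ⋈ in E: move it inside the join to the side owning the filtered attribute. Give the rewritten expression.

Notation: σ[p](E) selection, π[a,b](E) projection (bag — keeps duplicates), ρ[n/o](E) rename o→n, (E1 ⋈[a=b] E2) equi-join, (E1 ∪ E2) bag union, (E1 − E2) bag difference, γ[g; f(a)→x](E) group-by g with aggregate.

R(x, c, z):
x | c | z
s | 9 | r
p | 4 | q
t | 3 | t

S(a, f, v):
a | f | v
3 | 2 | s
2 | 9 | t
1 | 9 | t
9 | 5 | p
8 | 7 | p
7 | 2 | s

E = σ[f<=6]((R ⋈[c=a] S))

σ filters on f, owned by the right side.
E' = (R ⋈[c=a] σ[f<=6](S))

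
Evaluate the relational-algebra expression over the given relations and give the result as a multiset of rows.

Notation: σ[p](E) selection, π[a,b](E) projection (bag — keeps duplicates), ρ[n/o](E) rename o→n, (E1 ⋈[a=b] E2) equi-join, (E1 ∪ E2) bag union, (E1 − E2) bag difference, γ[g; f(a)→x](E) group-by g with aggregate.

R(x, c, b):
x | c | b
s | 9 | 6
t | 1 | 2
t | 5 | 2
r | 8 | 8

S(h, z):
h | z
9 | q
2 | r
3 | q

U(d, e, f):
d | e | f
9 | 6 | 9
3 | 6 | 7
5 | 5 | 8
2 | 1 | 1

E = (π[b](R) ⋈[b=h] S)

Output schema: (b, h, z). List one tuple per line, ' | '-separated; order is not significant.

Stepwise |·|:
  R → 4
  π[b](R) → 4
  S → 3
  (π[b](R) ⋈[b=h] S) → 2

== RESULT ==
b | h | z
2 | 2 | r
2 | 2 | r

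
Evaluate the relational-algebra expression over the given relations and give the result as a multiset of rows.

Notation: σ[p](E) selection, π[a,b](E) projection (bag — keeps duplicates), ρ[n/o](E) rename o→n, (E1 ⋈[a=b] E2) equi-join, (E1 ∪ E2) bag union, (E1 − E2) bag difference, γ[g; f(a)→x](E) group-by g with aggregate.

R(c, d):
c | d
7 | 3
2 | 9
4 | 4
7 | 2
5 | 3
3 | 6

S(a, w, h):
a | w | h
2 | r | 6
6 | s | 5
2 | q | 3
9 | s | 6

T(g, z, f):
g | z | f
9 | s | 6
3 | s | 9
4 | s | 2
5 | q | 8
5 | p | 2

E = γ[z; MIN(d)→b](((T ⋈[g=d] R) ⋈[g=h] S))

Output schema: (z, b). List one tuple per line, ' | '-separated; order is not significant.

Per-node cardinality:
  T → 5
  R → 6
  (T ⋈[g=d] R) → 4
  S → 4
  ((T ⋈[g=d] R) ⋈[g=h] S) → 2
  γ[z; MIN(d)→b](((T ⋈[g=d] R) ⋈[g=h] S)) → 1

== RESULT ==
z | b
s | 3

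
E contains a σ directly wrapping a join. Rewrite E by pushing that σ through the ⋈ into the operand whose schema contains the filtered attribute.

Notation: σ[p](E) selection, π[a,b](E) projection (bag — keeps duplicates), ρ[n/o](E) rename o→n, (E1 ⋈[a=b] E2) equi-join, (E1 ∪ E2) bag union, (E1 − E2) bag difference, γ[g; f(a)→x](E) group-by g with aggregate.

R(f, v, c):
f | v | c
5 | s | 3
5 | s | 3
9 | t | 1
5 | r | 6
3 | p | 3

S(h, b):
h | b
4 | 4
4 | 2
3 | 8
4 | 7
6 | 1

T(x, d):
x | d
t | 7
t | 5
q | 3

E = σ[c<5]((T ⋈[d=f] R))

σ filters on c, owned by the right side.
E' = (T ⋈[d=f] σ[c<5](R))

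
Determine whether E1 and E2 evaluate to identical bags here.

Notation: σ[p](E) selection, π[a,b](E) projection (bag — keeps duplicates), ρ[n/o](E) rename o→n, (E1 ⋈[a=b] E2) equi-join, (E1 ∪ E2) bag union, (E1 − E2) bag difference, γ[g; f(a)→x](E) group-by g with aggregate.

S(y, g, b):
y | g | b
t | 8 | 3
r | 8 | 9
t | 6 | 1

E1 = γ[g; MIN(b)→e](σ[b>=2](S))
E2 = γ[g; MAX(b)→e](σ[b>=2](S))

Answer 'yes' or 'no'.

E1 subexpression sizes:
  S → 3
  σ[b>=2](S) → 2
  γ[g; MIN(b)→e](σ[b>=2](S)) → 1
E2 subexpression sizes:
  S → 3
  σ[b>=2](S) → 2
  γ[g; MAX(b)→e](σ[b>=2](S)) → 1

E1 result:
g | e
8 | 3
E2 result:
g | e
8 | 9
Witness: (8, 3) appears 1× in E1 but 0× in E2.

no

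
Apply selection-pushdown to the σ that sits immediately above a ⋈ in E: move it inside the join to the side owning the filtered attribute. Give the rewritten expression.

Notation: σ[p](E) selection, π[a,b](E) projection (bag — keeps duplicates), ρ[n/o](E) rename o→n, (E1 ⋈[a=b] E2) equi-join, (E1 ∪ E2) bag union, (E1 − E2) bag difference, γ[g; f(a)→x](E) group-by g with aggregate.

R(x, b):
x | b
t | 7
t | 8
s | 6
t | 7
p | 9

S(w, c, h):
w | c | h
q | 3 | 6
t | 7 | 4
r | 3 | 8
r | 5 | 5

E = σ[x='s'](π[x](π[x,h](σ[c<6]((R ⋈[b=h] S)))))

σ filters on c, owned by the right side.
E' = σ[x='s'](π[x](π[x,h]((R ⋈[b=h] σ[c<6](S)))))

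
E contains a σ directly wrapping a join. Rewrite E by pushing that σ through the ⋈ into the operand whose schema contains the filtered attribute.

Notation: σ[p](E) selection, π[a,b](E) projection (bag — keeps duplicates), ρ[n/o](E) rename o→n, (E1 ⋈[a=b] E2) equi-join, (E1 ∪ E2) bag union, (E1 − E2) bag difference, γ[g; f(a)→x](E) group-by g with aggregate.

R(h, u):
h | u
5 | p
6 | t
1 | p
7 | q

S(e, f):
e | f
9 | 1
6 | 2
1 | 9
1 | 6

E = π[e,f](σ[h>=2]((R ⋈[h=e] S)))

σ filters on h, owned by the left side.
E' = π[e,f]((σ[h>=2](R) ⋈[h=e] S))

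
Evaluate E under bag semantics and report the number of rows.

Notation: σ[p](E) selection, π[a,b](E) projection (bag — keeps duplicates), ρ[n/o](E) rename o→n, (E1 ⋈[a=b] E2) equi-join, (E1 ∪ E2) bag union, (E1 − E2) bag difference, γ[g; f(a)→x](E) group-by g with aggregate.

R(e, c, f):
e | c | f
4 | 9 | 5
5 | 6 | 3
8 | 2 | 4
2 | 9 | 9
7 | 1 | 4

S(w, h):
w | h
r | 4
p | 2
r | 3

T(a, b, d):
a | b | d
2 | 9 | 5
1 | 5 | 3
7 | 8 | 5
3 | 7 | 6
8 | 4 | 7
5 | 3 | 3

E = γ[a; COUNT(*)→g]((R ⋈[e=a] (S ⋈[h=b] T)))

Stepwise |·|:
  R → 5
  S → 3
  T → 6
  (S ⋈[h=b] T) → 2
  (R ⋈[e=a] (S ⋈[h=b] T)) → 2
  γ[a; COUNT(*)→g]((R ⋈[e=a] (S ⋈[h=b] T))) → 2

|E| = 2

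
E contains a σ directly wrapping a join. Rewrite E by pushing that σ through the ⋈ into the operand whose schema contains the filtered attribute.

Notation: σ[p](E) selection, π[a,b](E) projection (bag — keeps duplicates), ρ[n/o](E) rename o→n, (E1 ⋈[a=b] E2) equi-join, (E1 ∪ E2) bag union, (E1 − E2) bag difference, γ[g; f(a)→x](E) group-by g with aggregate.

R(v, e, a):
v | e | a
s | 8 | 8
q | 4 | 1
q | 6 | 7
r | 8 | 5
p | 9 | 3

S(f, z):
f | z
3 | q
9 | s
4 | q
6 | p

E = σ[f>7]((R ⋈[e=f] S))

σ filters on f, owned by the right side.
E' = (R ⋈[e=f] σ[f>7](S))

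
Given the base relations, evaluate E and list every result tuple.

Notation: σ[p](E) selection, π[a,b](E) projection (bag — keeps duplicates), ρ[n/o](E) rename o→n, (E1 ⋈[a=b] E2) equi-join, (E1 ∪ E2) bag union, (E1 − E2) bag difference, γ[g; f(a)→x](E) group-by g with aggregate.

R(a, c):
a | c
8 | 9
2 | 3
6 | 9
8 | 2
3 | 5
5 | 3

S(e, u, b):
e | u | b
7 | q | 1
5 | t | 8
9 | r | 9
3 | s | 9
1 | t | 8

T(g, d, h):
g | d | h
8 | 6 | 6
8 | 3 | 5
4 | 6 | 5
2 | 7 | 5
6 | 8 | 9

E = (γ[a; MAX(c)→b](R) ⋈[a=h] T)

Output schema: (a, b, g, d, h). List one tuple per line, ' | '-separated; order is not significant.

Stepwise |·|:
  R → 6
  γ[a; MAX(c)→b](R) → 5
  T → 5
  (γ[a; MAX(c)→b](R) ⋈[a=h] T) → 4

== RESULT ==
a | b | g | d | h
5 | 3 | 2 | 7 | 5
5 | 3 | 4 | 6 | 5
5 | 3 | 8 | 3 | 5
6 | 9 | 8 | 6 | 6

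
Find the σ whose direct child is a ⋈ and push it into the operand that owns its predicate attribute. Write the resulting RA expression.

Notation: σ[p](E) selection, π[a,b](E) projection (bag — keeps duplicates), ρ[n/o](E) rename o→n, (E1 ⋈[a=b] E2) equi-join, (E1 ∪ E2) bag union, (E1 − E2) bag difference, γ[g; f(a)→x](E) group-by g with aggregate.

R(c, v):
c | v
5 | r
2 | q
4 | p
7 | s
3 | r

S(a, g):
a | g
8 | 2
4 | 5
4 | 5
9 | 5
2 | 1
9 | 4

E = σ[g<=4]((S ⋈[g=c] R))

σ filters on g, owned by the left side.
E' = (σ[g<=4](S) ⋈[g=c] R)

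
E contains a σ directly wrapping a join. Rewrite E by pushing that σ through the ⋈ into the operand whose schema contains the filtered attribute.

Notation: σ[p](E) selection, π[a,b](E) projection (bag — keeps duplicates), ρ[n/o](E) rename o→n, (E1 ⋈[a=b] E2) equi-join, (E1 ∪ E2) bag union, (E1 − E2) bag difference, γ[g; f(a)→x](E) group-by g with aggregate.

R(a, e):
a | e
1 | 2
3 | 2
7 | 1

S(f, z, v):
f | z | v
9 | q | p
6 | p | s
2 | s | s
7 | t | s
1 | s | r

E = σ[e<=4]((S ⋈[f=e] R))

σ filters on e, owned by the right side.
E' = (S ⋈[f=e] σ[e<=4](R))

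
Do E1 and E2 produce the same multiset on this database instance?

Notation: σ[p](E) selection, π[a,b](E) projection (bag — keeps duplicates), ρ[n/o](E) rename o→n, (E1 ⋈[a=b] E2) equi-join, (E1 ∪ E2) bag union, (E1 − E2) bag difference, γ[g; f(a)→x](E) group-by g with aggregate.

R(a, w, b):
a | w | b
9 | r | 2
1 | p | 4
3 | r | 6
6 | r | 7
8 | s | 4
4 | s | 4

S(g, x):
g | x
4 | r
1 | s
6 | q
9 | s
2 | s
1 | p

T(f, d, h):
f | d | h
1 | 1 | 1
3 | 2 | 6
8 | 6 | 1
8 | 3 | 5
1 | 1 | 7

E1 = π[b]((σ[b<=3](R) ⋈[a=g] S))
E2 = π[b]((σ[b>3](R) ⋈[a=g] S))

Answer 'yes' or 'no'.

E1 stepwise |·|:
  R → 6
  σ[b<=3](R) → 1
  S → 6
  (σ[b<=3](R) ⋈[a=g] S) → 1
  π[b]((σ[b<=3](R) ⋈[a=g] S)) → 1
E2 stepwise |·|:
  R → 6
  σ[b>3](R) → 5
  S → 6
  (σ[b>3](R) ⋈[a=g] S) → 4
  π[b]((σ[b>3](R) ⋈[a=g] S)) → 4

E1 result:
b
2
E2 result:
b
4
4
4
7
Witness: (7,) appears 0× in E1 but 1× in E2.

no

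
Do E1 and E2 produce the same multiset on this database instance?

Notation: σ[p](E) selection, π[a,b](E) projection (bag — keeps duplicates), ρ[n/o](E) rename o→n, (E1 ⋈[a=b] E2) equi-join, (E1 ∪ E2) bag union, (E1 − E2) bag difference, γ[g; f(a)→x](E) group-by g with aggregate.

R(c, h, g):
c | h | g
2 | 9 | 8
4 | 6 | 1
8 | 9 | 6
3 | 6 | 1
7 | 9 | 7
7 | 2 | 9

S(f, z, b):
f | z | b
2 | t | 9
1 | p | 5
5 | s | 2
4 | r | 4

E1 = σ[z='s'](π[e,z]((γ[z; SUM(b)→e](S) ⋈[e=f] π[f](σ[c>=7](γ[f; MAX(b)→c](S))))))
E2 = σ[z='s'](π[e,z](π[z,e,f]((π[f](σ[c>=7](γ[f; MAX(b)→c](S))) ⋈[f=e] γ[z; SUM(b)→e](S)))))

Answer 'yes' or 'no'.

E1 subexpression sizes:
  S → 4
  γ[z; SUM(b)→e](S) → 4
  S → 4
  γ[f; MAX(b)→c](S) → 4
  σ[c>=7](γ[f; MAX(b)→c](S)) → 1
  π[f](σ[c>=7](γ[f; MAX(b)→c](S))) → 1
  (γ[z; SUM(b)→e](S) ⋈[e=f] π[f](σ[c>=7](γ[f; MAX(b)→c](S)))) → 1
  π[e,z]((γ[z; SUM(b)→e](S) ⋈[e=f] π[f](σ[c>=7](γ[f; MAX(b)→c](S))))) → 1
  σ[z='s'](π[e,z]((γ[z; SUM(b)→e](S) ⋈[e=f] π[f](σ[c>=7](γ[f; MAX(b)→c](S)))))) → 1
E2 subexpression sizes:
  S → 4
  γ[f; MAX(b)→c](S) → 4
  σ[c>=7](γ[f; MAX(b)→c](S)) → 1
  π[f](σ[c>=7](γ[f; MAX(b)→c](S))) → 1
  S → 4
  γ[z; SUM(b)→e](S) → 4
  (π[f](σ[c>=7](γ[f; MAX(b)→c](S))) ⋈[f=e] γ[z; SUM(b)→e](S)) → 1
  π[z,e,f]((π[f](σ[c>=7](γ[f; MAX(b)→c](S))) ⋈[f=e] γ[z; SUM(b)→e](S))) → 1
  π[e,z](π[z,e,f]((π[f](σ[c>=7](γ[f; MAX(b)→c](S))) ⋈[f=e] γ[z; SUM(b)→e](S)))) → 1
  σ[z='s'](π[e,z](π[z,e,f]((π[f](σ[c>=7](γ[f; MAX(b)→c](S))) ⋈[f=e] γ[z; SUM(b)→e](S))))) → 1

E1 and E2 produce the same multiset:
e | z
2 | s

yes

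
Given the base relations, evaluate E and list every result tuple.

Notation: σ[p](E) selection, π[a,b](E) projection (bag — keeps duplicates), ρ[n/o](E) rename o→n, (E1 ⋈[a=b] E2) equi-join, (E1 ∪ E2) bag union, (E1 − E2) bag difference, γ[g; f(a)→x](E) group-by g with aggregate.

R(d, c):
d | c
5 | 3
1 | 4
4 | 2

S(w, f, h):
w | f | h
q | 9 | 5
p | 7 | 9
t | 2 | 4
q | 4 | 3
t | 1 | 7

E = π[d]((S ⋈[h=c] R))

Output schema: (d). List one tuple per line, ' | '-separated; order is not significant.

Per-node cardinality:
  S → 5
  R → 3
  (S ⋈[h=c] R) → 2
  π[d]((S ⋈[h=c] R)) → 2

== RESULT ==
d
1
5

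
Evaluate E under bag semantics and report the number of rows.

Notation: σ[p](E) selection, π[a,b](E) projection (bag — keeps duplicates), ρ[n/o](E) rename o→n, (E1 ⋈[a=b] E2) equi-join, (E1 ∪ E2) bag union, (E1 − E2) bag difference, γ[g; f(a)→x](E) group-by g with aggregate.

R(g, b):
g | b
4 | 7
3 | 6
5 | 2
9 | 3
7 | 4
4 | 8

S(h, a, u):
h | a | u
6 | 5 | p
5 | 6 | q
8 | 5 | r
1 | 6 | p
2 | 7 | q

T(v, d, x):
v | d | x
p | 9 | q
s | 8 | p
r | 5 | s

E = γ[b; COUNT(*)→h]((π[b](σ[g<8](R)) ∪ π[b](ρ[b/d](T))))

Row counts bottom-up:
  R → 6
  σ[g<8](R) → 5
  π[b](σ[g<8](R)) → 5
  T → 3
  ρ[b/d](T) → 3
  π[b](ρ[b/d](T)) → 3
  (π[b](σ[g<8](R)) ∪ π[b](ρ[b/d](T))) → 8
  γ[b; COUNT(*)→h]((π[b](σ[g<8](R)) ∪ π[b](ρ[b/d](T)))) → 7

|E| = 7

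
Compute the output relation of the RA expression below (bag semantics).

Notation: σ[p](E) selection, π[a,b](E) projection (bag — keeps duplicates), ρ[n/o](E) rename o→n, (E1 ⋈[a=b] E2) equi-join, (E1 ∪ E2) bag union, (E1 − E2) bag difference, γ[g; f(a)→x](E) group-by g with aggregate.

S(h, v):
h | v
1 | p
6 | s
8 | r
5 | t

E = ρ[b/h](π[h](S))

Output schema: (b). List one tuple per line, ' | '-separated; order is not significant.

Per-node cardinality:
  S → 4
  π[h](S) → 4
  ρ[b/h](π[h](S)) → 4

== RESULT ==
b
1
5
6
8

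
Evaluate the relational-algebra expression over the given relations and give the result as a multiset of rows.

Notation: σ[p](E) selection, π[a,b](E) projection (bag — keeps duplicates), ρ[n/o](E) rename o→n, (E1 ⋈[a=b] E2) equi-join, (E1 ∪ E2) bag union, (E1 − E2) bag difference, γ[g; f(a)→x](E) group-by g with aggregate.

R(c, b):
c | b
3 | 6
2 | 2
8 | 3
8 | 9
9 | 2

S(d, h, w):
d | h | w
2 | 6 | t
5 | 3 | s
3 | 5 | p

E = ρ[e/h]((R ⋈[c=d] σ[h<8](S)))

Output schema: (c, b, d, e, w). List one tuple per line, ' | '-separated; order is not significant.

Stepwise |·|:
  R → 5
  S → 3
  σ[h<8](S) → 3
  (R ⋈[c=d] σ[h<8](S)) → 2
  ρ[e/h]((R ⋈[c=d] σ[h<8](S))) → 2

== RESULT ==
c | b | d | e | w
2 | 2 | 2 | 6 | t
3 | 6 | 3 | 5 | p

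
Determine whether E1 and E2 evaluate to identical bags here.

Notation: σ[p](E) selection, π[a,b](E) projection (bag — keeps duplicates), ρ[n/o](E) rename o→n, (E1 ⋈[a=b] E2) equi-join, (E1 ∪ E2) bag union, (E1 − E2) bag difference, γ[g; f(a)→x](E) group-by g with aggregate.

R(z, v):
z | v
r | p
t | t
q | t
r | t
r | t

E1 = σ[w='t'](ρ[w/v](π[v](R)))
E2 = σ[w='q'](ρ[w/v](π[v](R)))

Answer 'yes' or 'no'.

E1 row counts bottom-up:
  R → 5
  π[v](R) → 5
  ρ[w/v](π[v](R)) → 5
  σ[w='t'](ρ[w/v](π[v](R))) → 4
E2 row counts bottom-up:
  R → 5
  π[v](R) → 5
  ρ[w/v](π[v](R)) → 5
  σ[w='q'](ρ[w/v](π[v](R))) → 0

E1 result:
w
t
t
t
t
E2 result:
w
(0 rows)
Witness: ('t',) appears 4× in E1 but 0× in E2.

no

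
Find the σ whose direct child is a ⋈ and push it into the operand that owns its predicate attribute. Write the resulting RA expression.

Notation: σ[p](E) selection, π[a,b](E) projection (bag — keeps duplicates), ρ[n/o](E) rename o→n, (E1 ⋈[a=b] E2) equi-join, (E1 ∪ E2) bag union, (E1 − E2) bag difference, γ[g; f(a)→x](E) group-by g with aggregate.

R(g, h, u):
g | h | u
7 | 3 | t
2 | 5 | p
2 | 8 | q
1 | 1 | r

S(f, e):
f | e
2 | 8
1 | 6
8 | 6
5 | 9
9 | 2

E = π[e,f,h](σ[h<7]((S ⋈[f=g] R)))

σ filters on h, owned by the right side.
E' = π[e,f,h]((S ⋈[f=g] σ[h<7](R)))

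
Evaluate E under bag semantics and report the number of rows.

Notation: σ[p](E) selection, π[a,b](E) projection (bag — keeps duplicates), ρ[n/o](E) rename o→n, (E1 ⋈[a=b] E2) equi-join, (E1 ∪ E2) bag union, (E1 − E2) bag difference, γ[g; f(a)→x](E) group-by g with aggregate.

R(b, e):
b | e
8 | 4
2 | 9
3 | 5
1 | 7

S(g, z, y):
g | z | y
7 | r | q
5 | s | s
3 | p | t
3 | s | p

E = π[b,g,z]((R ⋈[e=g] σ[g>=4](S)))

Stepwise |·|:
  R → 4
  S → 4
  σ[g>=4](S) → 2
  (R ⋈[e=g] σ[g>=4](S)) → 2
  π[b,g,z]((R ⋈[e=g] σ[g>=4](S))) → 2

|E| = 2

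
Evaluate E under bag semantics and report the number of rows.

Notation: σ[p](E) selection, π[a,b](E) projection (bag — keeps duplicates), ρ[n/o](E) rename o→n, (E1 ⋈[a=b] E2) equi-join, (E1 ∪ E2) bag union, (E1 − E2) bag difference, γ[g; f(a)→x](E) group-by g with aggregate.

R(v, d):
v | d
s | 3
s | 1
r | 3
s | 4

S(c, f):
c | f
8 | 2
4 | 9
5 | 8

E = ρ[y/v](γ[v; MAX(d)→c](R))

Per-node cardinality:
  R → 4
  γ[v; MAX(d)→c](R) → 2
  ρ[y/v](γ[v; MAX(d)→c](R)) → 2

|E| = 2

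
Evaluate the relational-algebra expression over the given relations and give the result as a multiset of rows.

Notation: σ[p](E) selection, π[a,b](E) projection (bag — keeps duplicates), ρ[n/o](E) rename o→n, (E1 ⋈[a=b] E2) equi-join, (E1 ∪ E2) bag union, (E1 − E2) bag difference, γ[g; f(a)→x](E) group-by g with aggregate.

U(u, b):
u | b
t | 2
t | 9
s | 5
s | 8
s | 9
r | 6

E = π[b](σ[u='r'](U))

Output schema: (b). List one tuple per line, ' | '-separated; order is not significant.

Subexpression sizes:
  U → 6
  σ[u='r'](U) → 1
  π[b](σ[u='r'](U)) → 1

== RESULT ==
b
6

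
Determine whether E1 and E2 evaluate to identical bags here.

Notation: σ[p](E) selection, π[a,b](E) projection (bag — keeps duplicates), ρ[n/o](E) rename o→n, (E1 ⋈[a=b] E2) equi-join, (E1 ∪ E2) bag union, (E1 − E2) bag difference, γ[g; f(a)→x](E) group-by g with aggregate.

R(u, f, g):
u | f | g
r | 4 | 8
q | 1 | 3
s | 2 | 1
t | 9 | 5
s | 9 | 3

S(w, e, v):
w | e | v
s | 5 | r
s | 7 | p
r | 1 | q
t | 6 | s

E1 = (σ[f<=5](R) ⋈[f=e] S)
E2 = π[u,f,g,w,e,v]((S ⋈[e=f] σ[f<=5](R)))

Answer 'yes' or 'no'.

E1 stepwise |·|:
  R → 5
  σ[f<=5](R) → 3
  S → 4
  (σ[f<=5](R) ⋈[f=e] S) → 1
E2 stepwise |·|:
  S → 4
  R → 5
  σ[f<=5](R) → 3
  (S ⋈[e=f] σ[f<=5](R)) → 1
  π[u,f,g,w,e,v]((S ⋈[e=f] σ[f<=5](R))) → 1

E1 and E2 produce the same multiset:
u | f | g | w | e | v
q | 1 | 3 | r | 1 | q

yes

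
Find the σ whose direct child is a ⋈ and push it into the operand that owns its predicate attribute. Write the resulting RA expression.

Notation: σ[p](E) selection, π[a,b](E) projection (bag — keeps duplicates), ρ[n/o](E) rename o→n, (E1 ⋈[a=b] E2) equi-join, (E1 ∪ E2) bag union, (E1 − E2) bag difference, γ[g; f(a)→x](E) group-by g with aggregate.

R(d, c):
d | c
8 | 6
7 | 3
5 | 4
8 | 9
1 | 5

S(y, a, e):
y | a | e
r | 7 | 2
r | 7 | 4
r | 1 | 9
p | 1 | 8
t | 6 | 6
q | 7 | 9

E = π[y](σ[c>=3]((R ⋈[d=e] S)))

σ filters on c, owned by the left side.
E' = π[y]((σ[c>=3](R) ⋈[d=e] S))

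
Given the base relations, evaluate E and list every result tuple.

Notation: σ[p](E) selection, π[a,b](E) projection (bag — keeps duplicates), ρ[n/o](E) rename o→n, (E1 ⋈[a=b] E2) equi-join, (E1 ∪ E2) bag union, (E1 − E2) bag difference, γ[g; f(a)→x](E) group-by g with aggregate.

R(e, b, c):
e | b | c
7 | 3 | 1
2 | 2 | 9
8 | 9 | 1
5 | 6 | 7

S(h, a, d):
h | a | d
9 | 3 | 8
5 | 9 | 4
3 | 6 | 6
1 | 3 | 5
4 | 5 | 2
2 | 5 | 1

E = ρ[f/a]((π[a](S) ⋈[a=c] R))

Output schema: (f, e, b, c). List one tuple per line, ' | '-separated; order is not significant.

Stepwise |·|:
  S → 6
  π[a](S) → 6
  R → 4
  (π[a](S) ⋈[a=c] R) → 1
  ρ[f/a]((π[a](S) ⋈[a=c] R)) → 1

== RESULT ==
f | e | b | c
9 | 2 | 2 | 9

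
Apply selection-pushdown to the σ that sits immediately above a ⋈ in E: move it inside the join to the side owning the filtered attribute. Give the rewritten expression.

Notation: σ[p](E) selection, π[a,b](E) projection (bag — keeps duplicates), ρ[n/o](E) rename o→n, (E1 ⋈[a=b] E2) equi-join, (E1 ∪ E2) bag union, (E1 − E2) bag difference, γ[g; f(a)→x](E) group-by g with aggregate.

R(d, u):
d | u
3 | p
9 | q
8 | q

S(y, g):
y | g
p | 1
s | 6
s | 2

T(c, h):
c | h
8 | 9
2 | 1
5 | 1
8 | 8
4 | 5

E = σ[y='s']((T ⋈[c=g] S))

σ filters on y, owned by the right side.
E' = (T ⋈[c=g] σ[y='s'](S))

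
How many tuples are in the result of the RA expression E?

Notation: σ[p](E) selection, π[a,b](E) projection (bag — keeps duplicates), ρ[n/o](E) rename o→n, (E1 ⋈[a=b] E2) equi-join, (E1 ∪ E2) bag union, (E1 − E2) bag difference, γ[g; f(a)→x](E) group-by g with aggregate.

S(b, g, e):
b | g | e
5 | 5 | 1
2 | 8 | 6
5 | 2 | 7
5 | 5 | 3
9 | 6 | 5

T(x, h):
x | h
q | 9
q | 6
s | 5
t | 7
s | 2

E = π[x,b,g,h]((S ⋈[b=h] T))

Per-node cardinality:
  S → 5
  T → 5
  (S ⋈[b=h] T) → 5
  π[x,b,g,h]((S ⋈[b=h] T)) → 5

|E| = 5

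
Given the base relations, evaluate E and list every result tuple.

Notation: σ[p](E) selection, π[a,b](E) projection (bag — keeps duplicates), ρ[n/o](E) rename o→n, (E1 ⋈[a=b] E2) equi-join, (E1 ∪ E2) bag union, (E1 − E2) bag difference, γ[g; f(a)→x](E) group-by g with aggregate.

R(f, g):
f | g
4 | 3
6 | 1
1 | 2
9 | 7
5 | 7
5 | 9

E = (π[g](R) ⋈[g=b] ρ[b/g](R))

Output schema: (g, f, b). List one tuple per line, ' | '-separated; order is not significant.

Per-node cardinality:
  R → 6
  π[g](R) → 6
  R → 6
  ρ[b/g](R) → 6
  (π[g](R) ⋈[g=b] ρ[b/g](R)) → 8

== RESULT ==
g | f | b
1 | 6 | 1
2 | 1 | 2
3 | 4 | 3
7 | 5 | 7
7 | 5 | 7
7 | 9 | 7
7 | 9 | 7
9 | 5 | 9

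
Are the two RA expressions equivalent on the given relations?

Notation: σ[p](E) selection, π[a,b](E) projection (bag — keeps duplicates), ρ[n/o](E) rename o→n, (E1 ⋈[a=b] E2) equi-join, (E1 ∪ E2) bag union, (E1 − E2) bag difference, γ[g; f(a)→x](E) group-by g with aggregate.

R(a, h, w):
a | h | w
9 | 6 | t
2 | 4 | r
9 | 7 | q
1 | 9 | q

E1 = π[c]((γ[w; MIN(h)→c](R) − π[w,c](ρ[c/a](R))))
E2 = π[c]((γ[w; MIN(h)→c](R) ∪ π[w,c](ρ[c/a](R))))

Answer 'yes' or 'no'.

E1 per-node cardinality:
  R → 4
  γ[w; MIN(h)→c](R) → 3
  R → 4
  ρ[c/a](R) → 4
  π[w,c](ρ[c/a](R)) → 4
  (γ[w; MIN(h)→c](R) − π[w,c](ρ[c/a](R))) → 3
  π[c]((γ[w; MIN(h)→c](R) − π[w,c](ρ[c/a](R)))) → 3
E2 per-node cardinality:
  R → 4
  γ[w; MIN(h)→c](R) → 3
  R → 4
  ρ[c/a](R) → 4
  π[w,c](ρ[c/a](R)) → 4
  (γ[w; MIN(h)→c](R) ∪ π[w,c](ρ[c/a](R))) → 7
  π[c]((γ[w; MIN(h)→c](R) ∪ π[w,c](ρ[c/a](R)))) → 7

E1 result:
c
4
6
7
E2 result:
c
1
2
4
6
7
9
9
Witness: (2,) appears 0× in E1 but 1× in E2.

no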